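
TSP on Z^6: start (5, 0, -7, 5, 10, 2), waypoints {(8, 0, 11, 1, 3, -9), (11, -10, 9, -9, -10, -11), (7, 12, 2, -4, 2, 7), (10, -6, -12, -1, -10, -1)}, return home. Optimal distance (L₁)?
218
(one optimal route: (5, 0, -7, 5, 10, 2) → (7, 12, 2, -4, 2, 7) → (8, 0, 11, 1, 3, -9) → (11, -10, 9, -9, -10, -11) → (10, -6, -12, -1, -10, -1) → (5, 0, -7, 5, 10, 2))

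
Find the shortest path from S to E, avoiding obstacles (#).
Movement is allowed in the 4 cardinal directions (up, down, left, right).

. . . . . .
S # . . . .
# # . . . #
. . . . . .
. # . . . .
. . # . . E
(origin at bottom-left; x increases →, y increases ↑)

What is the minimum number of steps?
11
(one shortest path: (0, 4) → (0, 5) → (1, 5) → (2, 5) → (3, 5) → (4, 5) → (4, 4) → (4, 3) → (4, 2) → (5, 2) → (5, 1) → (5, 0))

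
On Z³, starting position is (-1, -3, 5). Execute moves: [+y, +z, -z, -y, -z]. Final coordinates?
(-1, -3, 4)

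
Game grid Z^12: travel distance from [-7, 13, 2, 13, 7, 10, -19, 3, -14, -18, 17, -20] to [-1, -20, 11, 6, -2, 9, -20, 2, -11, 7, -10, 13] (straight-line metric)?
61.5711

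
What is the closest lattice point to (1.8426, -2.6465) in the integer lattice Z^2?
(2, -3)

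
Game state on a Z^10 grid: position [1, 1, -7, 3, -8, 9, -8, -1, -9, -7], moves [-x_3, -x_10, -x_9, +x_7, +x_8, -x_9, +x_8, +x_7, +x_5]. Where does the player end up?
(1, 1, -8, 3, -7, 9, -6, 1, -11, -8)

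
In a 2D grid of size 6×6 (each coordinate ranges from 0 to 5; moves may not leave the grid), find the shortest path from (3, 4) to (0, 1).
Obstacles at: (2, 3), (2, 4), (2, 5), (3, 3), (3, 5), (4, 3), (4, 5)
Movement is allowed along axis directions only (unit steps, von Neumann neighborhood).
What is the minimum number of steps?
10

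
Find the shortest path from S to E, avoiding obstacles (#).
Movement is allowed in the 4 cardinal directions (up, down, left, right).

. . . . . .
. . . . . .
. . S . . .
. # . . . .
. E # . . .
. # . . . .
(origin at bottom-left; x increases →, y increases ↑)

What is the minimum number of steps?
5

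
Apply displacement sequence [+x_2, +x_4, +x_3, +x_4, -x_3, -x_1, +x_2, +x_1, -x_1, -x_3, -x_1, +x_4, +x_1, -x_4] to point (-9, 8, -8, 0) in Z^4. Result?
(-10, 10, -9, 2)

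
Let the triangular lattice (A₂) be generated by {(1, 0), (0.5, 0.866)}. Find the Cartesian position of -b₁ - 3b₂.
(-2.5, -2.598)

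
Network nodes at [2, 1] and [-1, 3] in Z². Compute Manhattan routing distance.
5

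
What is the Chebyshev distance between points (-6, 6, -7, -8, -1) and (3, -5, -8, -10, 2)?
11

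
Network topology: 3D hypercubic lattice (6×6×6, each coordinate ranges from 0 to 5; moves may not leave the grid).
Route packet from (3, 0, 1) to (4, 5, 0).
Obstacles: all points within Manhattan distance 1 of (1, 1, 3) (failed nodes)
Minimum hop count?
7
(one shortest path: (3, 0, 1) → (4, 0, 1) → (4, 1, 1) → (4, 2, 1) → (4, 3, 1) → (4, 4, 1) → (4, 5, 1) → (4, 5, 0))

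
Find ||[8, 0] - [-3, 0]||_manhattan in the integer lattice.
11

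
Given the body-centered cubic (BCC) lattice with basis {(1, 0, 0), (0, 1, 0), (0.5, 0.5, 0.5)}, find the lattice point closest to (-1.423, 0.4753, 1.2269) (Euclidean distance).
(-1.5, 0.5, 1.5)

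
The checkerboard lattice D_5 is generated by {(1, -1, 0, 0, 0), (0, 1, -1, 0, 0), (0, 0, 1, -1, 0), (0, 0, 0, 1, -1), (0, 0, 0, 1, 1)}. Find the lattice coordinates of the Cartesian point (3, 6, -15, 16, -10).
3b₁ + 9b₂ - 6b₃ + 10b₄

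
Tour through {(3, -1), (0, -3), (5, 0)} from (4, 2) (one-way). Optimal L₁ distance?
11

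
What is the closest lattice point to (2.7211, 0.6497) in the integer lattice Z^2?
(3, 1)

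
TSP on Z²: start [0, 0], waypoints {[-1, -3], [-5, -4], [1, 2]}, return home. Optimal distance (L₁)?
24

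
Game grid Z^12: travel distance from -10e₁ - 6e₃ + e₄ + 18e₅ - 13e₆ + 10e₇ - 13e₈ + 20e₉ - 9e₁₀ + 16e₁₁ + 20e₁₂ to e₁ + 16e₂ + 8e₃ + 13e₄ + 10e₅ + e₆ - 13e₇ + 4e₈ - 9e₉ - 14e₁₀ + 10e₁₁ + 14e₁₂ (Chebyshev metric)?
29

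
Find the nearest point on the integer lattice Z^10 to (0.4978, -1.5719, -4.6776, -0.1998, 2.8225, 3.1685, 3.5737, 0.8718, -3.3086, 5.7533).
(0, -2, -5, 0, 3, 3, 4, 1, -3, 6)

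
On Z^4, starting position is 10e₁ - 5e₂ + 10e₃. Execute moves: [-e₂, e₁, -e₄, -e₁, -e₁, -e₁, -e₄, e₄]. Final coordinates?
(8, -6, 10, -1)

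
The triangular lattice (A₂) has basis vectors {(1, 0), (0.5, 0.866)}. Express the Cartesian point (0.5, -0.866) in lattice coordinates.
b₁ - b₂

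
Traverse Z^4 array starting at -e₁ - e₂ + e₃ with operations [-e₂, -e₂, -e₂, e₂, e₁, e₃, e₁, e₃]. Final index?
(1, -3, 3, 0)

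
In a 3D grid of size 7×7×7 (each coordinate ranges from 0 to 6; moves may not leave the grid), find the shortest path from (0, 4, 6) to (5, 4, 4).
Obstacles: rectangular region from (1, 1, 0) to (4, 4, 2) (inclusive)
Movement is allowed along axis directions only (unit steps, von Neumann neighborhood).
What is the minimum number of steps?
7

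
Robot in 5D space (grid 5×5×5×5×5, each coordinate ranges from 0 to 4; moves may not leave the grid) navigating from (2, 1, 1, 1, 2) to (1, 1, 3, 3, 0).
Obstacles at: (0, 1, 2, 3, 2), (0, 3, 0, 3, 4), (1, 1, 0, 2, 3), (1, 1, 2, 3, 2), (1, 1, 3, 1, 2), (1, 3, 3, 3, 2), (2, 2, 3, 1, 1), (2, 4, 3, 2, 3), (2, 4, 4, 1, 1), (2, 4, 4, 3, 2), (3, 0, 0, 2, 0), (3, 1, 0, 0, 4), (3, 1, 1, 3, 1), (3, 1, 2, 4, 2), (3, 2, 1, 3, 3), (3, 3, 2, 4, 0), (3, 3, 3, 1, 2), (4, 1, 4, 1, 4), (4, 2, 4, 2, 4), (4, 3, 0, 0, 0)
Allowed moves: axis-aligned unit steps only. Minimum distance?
7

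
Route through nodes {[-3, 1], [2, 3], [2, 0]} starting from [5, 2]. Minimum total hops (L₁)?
13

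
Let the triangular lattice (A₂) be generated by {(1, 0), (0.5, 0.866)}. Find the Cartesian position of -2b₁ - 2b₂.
(-3, -1.732)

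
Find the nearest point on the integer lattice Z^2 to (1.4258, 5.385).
(1, 5)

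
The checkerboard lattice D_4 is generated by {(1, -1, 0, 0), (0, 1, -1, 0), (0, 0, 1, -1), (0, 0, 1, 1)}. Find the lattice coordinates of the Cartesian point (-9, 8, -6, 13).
-9b₁ - b₂ - 10b₃ + 3b₄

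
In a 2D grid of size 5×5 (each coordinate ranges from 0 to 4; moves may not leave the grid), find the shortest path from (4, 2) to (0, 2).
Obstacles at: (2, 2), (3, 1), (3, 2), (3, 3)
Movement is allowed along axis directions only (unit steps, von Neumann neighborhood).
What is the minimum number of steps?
8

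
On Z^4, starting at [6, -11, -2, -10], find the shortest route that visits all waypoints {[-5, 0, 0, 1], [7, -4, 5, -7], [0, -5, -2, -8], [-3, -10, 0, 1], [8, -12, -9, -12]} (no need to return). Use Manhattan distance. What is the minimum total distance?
87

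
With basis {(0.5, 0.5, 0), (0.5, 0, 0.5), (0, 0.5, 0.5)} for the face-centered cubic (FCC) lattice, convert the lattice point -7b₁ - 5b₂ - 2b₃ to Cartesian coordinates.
(-6, -4.5, -3.5)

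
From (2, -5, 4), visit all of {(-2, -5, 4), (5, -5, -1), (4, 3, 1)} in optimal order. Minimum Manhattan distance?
27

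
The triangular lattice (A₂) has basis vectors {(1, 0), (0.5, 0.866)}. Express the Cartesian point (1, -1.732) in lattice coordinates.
2b₁ - 2b₂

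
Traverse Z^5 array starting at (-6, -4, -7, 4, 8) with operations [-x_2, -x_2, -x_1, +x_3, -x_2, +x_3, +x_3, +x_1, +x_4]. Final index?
(-6, -7, -4, 5, 8)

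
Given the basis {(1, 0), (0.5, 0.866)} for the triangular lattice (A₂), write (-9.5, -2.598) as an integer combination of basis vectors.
-8b₁ - 3b₂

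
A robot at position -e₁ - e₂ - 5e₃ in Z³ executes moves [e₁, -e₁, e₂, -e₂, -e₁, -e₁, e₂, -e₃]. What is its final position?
(-3, 0, -6)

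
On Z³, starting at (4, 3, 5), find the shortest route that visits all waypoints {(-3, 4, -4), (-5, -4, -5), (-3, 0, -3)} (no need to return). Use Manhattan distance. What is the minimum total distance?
30
(one optimal route: (4, 3, 5) → (-3, 4, -4) → (-3, 0, -3) → (-5, -4, -5))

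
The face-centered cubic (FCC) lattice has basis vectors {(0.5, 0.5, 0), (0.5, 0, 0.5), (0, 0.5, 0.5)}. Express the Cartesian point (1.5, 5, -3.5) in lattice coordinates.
10b₁ - 7b₂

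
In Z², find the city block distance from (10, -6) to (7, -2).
7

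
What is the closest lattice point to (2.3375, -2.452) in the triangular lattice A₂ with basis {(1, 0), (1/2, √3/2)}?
(2.5, -2.598)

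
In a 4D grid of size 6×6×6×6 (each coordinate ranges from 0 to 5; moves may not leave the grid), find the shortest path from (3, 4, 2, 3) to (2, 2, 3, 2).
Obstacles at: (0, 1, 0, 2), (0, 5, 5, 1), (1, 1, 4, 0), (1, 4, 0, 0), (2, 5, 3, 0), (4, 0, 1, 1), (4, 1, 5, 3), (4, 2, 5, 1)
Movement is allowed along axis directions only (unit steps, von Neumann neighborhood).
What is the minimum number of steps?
5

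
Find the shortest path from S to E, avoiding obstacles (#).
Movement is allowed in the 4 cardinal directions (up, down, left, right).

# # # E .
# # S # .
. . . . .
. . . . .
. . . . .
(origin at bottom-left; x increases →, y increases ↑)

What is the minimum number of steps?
6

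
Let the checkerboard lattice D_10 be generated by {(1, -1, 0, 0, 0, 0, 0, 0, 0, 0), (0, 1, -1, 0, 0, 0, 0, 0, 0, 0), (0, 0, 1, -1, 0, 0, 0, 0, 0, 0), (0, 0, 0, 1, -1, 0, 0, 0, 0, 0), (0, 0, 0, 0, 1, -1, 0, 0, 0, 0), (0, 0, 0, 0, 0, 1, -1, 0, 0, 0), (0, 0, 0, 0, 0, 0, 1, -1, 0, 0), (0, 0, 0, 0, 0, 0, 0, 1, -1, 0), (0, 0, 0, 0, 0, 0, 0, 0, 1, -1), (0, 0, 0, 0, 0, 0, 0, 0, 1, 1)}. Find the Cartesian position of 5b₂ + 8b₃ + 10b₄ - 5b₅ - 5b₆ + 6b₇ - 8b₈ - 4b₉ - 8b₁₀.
(0, 5, 3, 2, -15, 0, 11, -14, -4, -4)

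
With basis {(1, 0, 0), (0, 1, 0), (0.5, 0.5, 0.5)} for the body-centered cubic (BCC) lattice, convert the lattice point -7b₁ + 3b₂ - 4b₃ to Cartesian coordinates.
(-9, 1, -2)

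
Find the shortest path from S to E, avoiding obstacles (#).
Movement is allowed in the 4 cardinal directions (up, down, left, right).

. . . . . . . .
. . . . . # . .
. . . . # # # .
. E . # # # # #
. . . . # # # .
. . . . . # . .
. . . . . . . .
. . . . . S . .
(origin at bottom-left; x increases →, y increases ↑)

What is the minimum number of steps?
8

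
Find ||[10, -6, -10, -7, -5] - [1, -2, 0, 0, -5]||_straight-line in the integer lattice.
15.6844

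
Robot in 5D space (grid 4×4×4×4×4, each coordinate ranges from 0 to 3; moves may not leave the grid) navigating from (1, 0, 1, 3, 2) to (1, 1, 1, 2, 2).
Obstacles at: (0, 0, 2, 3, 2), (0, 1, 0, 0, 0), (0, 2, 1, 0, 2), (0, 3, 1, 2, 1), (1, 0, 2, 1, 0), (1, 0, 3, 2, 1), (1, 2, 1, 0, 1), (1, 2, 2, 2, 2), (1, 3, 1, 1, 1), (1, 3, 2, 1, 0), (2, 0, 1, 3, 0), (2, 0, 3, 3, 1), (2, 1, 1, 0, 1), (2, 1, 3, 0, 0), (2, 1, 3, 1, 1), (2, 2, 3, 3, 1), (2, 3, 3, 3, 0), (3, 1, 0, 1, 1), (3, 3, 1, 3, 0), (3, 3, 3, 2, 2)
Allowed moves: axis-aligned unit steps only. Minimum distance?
2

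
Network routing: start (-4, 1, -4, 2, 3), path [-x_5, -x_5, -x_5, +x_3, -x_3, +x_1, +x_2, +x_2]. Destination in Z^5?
(-3, 3, -4, 2, 0)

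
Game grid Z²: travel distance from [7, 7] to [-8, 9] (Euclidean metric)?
15.1327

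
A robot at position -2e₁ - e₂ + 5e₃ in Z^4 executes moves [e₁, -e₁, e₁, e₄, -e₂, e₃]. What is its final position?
(-1, -2, 6, 1)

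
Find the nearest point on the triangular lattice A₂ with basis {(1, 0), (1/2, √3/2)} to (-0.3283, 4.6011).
(-0.5, 4.33)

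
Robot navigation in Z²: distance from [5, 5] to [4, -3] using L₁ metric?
9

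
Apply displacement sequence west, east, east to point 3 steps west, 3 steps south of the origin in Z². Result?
(-2, -3)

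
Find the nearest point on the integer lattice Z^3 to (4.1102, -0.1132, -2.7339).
(4, 0, -3)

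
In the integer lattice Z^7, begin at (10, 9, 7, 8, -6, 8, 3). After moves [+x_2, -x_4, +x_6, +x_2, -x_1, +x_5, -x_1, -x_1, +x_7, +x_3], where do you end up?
(7, 11, 8, 7, -5, 9, 4)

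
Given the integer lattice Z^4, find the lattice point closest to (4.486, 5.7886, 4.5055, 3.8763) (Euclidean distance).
(4, 6, 5, 4)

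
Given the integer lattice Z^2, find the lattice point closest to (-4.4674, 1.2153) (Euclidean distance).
(-4, 1)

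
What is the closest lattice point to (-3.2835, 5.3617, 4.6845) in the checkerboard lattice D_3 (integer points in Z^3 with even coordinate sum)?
(-3, 6, 5)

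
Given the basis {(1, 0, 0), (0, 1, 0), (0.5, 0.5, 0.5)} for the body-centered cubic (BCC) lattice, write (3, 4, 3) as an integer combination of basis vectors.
b₂ + 6b₃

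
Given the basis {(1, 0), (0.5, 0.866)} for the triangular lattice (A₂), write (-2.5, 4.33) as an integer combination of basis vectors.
-5b₁ + 5b₂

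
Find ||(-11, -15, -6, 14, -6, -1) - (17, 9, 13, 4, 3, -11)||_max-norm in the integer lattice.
28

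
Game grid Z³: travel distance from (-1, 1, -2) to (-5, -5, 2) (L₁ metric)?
14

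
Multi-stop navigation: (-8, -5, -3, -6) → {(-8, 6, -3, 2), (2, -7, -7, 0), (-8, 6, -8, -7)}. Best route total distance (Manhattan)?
60
(one optimal route: (-8, -5, -3, -6) → (-8, 6, -8, -7) → (-8, 6, -3, 2) → (2, -7, -7, 0))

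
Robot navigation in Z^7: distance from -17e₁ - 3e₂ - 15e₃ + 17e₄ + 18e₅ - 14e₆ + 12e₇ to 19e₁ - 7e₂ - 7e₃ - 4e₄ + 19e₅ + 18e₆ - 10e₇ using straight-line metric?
57.6715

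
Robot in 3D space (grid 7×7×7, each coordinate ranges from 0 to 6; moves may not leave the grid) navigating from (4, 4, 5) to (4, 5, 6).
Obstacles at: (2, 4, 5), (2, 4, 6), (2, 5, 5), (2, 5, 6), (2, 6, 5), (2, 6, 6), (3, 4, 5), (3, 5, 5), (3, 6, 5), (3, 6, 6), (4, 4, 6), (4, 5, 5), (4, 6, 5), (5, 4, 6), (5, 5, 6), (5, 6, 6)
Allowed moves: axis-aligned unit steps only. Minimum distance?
6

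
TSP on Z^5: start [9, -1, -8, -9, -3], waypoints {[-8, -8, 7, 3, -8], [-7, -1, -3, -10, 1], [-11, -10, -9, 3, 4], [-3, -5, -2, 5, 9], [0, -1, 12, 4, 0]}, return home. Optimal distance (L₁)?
192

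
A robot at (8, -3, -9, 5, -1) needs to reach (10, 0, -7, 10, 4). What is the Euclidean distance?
8.18535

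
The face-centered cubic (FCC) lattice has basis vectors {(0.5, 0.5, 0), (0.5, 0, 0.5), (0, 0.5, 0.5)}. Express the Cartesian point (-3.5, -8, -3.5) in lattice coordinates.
-8b₁ + b₂ - 8b₃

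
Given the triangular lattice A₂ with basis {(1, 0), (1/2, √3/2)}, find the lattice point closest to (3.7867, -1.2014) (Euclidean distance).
(3.5, -0.866)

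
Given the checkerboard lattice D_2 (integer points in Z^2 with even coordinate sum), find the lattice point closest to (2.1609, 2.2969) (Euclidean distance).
(2, 2)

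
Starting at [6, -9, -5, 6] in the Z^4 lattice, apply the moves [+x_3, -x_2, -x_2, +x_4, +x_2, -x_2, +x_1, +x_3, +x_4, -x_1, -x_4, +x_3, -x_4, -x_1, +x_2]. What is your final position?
(5, -10, -2, 6)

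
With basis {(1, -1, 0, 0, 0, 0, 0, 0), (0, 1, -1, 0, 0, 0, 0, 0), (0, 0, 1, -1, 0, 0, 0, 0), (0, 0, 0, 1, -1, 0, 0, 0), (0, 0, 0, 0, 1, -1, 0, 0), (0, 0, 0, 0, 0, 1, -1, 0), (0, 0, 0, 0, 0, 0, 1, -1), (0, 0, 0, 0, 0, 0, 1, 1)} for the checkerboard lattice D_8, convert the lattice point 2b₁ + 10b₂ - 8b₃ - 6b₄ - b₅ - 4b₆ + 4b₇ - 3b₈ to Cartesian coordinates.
(2, 8, -18, 2, 5, -3, 5, -7)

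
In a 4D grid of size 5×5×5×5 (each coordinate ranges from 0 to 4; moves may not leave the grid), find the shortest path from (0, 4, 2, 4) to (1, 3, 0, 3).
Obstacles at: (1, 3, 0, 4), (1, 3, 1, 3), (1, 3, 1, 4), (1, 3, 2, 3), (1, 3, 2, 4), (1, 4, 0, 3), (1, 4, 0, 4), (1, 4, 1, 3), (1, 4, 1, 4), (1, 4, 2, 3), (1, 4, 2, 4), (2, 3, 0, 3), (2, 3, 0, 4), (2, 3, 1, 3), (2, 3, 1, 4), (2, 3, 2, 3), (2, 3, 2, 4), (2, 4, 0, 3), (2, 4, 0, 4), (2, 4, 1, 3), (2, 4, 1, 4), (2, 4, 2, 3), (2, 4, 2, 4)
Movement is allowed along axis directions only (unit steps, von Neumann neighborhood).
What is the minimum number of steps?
5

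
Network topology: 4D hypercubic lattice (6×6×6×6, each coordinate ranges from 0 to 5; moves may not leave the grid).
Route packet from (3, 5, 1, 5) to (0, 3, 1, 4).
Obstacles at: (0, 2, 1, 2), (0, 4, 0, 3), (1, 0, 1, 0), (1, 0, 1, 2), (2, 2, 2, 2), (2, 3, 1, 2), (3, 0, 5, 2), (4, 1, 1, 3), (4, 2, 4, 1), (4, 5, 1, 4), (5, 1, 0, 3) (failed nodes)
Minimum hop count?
6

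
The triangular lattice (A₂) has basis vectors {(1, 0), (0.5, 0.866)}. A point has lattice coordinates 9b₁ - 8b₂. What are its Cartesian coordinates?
(5, -6.928)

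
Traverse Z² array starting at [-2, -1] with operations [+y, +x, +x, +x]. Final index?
(1, 0)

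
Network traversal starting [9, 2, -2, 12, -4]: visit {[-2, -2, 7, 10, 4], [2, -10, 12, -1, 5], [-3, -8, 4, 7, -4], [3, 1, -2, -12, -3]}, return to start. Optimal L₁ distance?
160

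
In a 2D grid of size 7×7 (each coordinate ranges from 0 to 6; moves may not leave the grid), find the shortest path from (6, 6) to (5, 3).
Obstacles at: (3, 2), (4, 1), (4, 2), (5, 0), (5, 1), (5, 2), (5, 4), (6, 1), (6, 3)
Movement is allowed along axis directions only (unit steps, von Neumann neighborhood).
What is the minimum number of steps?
6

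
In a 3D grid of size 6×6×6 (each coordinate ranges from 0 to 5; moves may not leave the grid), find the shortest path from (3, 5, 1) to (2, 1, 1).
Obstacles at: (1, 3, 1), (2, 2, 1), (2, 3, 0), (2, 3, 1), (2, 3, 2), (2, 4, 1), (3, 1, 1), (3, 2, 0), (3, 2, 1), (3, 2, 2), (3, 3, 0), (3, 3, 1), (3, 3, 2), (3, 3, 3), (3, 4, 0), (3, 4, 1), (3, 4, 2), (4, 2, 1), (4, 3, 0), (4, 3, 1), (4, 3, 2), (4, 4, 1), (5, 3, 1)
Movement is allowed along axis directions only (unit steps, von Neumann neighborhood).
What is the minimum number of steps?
9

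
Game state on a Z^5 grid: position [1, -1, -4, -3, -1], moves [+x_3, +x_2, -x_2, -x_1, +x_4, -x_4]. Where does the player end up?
(0, -1, -3, -3, -1)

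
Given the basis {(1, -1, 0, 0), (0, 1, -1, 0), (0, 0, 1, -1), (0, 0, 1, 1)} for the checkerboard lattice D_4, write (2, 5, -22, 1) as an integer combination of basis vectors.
2b₁ + 7b₂ - 8b₃ - 7b₄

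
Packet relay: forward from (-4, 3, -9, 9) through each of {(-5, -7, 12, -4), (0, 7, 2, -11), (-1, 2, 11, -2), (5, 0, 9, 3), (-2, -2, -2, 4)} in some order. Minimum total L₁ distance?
107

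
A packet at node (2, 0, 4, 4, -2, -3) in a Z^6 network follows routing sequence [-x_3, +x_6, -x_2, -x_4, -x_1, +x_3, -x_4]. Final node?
(1, -1, 4, 2, -2, -2)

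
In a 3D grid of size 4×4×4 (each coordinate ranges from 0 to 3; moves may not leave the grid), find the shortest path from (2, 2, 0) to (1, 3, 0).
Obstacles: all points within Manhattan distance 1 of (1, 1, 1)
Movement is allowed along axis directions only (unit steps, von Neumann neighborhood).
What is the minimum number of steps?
2
(one shortest path: (2, 2, 0) → (1, 2, 0) → (1, 3, 0))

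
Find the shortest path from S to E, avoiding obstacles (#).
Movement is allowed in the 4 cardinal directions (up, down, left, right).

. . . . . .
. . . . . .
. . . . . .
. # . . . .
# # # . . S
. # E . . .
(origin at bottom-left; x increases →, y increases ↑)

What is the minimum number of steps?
4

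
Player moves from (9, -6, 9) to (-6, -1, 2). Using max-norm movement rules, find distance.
15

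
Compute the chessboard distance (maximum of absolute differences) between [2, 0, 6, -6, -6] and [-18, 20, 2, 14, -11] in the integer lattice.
20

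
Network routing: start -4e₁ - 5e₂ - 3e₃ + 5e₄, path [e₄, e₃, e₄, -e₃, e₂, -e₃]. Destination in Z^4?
(-4, -4, -4, 7)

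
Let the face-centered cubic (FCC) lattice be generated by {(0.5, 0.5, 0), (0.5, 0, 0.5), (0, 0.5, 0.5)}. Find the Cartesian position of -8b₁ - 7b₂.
(-7.5, -4, -3.5)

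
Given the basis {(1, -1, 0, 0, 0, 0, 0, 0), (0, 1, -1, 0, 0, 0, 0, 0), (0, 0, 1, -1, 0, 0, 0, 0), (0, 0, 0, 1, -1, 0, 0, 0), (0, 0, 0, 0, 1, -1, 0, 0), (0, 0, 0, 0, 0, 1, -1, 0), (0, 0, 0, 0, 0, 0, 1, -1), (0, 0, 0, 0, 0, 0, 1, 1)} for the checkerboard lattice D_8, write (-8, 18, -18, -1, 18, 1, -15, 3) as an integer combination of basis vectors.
-8b₁ + 10b₂ - 8b₃ - 9b₄ + 9b₅ + 10b₆ - 4b₇ - b₈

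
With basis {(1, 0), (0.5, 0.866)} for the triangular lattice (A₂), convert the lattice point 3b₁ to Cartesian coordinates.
(3, 0)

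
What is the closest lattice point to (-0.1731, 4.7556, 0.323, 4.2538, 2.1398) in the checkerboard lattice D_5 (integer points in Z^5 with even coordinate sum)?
(0, 5, 1, 4, 2)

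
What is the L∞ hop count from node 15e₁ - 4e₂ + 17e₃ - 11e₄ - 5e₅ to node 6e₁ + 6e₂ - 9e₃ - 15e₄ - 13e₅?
26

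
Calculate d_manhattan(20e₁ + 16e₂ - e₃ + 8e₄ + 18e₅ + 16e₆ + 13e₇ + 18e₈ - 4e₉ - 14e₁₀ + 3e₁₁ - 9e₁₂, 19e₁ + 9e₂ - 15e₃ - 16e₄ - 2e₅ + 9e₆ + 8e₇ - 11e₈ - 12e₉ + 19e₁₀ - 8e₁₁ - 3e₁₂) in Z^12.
165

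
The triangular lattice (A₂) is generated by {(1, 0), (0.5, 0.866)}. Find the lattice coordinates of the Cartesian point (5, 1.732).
4b₁ + 2b₂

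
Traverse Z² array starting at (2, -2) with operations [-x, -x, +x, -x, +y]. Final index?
(0, -1)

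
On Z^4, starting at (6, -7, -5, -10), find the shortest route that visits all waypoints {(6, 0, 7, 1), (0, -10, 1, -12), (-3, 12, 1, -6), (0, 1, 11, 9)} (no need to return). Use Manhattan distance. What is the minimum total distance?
101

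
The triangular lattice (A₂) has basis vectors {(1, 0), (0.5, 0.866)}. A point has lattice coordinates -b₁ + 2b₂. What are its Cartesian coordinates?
(0, 1.732)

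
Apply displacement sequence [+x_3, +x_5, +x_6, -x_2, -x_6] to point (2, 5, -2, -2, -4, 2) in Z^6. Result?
(2, 4, -1, -2, -3, 2)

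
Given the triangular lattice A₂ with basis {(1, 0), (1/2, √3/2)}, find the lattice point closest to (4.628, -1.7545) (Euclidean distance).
(5, -1.732)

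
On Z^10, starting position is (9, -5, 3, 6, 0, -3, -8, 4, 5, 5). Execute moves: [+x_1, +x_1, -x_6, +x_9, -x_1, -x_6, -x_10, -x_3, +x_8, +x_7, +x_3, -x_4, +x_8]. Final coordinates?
(10, -5, 3, 5, 0, -5, -7, 6, 6, 4)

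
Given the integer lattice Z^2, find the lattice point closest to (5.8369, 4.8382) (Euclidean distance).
(6, 5)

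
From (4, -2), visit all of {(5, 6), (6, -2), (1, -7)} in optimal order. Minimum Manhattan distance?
27
(one optimal route: (4, -2) → (1, -7) → (6, -2) → (5, 6))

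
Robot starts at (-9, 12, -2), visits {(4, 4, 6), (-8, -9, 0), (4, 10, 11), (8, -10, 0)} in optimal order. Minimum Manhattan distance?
76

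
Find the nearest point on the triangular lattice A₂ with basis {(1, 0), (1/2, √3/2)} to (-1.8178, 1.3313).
(-2, 1.732)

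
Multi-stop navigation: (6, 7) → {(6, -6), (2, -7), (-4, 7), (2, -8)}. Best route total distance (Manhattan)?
37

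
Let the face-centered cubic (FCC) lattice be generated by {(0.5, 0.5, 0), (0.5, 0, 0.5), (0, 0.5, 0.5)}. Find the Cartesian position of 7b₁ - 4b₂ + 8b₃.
(1.5, 7.5, 2)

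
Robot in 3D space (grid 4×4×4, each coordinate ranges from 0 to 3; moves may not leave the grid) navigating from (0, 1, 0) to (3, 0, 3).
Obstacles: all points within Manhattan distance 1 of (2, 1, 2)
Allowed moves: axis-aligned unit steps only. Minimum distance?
7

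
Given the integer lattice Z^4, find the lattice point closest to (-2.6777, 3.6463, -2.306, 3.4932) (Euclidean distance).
(-3, 4, -2, 3)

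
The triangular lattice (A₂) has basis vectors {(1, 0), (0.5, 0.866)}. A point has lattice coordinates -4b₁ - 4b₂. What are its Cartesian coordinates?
(-6, -3.464)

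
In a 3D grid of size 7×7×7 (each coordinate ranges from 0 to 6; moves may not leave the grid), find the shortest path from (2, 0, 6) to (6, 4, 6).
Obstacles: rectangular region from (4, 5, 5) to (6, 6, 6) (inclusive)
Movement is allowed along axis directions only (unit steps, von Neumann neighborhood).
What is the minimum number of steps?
8
(one shortest path: (2, 0, 6) → (3, 0, 6) → (4, 0, 6) → (5, 0, 6) → (6, 0, 6) → (6, 1, 6) → (6, 2, 6) → (6, 3, 6) → (6, 4, 6))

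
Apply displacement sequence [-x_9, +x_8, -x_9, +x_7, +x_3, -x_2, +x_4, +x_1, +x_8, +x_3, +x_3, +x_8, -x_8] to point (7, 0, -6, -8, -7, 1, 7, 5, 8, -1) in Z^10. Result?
(8, -1, -3, -7, -7, 1, 8, 7, 6, -1)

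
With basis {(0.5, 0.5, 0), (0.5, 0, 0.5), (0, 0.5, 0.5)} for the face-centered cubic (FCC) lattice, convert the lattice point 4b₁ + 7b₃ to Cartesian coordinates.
(2, 5.5, 3.5)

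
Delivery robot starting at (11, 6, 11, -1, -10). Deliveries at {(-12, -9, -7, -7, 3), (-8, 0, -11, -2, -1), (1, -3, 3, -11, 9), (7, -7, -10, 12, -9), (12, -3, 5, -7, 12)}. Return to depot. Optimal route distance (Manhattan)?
226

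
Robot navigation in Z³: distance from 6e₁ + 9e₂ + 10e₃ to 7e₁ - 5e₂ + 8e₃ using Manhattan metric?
17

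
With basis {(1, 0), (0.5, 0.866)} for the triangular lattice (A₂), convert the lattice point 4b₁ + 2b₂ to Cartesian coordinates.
(5, 1.732)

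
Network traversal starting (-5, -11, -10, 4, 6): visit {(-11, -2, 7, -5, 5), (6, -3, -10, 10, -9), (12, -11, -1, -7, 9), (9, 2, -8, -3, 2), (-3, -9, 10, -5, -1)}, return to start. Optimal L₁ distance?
214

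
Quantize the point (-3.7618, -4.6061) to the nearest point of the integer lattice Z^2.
(-4, -5)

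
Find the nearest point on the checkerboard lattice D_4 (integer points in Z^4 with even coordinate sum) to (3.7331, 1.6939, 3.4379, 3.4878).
(4, 2, 3, 3)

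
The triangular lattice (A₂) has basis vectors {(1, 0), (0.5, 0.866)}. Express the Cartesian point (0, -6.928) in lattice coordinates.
4b₁ - 8b₂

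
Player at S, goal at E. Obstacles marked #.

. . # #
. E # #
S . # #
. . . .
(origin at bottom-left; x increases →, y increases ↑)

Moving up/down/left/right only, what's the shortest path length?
2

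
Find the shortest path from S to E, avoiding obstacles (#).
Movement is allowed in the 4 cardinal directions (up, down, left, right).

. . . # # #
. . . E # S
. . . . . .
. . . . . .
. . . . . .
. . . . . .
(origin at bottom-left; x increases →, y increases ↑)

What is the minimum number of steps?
4
(one shortest path: (5, 4) → (5, 3) → (4, 3) → (3, 3) → (3, 4))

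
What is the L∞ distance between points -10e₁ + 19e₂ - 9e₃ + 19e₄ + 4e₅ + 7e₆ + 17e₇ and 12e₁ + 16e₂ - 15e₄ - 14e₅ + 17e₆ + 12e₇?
34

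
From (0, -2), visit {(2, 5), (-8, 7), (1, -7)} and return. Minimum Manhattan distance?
48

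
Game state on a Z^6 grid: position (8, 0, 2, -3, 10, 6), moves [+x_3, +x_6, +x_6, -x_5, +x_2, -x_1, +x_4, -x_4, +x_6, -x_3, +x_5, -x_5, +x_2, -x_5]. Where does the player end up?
(7, 2, 2, -3, 8, 9)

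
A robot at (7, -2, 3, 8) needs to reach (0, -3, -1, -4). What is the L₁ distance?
24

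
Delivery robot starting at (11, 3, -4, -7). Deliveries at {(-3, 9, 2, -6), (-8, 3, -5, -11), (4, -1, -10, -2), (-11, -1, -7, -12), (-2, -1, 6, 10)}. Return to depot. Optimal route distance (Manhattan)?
154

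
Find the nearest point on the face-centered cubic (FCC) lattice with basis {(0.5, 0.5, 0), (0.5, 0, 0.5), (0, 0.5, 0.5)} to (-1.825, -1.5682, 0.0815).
(-1.5, -1.5, 0)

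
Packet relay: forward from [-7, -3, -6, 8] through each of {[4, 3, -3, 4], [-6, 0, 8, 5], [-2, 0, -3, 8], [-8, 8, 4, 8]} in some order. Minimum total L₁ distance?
66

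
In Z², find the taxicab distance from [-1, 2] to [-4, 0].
5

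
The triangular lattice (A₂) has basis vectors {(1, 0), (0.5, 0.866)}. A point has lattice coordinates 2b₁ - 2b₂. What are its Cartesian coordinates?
(1, -1.732)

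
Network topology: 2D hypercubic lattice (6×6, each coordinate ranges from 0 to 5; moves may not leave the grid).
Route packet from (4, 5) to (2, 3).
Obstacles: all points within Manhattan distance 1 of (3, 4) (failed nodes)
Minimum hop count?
8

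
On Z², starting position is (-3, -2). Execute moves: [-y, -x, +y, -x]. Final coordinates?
(-5, -2)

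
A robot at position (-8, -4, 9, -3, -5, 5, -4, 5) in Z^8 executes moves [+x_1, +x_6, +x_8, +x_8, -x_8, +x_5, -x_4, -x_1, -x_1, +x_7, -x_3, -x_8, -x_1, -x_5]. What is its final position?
(-10, -4, 8, -4, -5, 6, -3, 5)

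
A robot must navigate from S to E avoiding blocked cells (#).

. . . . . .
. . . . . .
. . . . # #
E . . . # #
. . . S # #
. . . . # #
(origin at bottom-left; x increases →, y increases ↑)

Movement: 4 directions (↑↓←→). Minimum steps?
4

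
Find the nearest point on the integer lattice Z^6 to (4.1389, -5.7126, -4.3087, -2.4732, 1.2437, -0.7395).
(4, -6, -4, -2, 1, -1)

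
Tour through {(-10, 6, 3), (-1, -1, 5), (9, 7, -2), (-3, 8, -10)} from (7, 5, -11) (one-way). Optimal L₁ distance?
74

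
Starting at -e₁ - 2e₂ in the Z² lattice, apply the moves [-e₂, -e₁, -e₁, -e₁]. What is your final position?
(-4, -3)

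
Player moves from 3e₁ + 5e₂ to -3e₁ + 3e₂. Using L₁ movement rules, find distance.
8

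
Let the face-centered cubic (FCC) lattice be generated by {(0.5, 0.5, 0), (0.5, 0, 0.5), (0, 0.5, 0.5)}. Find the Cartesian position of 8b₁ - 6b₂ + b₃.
(1, 4.5, -2.5)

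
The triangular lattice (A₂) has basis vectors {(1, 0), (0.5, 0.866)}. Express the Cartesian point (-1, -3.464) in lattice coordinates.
b₁ - 4b₂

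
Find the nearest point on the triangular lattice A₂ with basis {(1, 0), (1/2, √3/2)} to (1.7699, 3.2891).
(2, 3.464)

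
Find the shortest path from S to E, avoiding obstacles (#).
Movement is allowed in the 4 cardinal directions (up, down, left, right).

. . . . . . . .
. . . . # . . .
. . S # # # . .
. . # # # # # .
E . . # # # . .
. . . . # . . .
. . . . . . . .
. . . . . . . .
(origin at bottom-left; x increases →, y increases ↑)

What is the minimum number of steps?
4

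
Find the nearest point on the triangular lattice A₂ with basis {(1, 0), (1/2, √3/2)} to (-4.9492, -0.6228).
(-4.5, -0.866)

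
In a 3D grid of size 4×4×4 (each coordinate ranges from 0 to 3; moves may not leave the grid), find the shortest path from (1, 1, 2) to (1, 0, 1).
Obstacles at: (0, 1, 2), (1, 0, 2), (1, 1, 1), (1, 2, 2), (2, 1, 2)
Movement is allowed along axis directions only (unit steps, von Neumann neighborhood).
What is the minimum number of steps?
6
(one shortest path: (1, 1, 2) → (1, 1, 3) → (0, 1, 3) → (0, 0, 3) → (0, 0, 2) → (0, 0, 1) → (1, 0, 1))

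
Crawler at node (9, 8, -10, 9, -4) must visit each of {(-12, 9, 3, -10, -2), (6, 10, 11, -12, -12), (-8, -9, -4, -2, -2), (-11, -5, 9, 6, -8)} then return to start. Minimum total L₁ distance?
224
(one optimal route: (9, 8, -10, 9, -4) → (6, 10, 11, -12, -12) → (-12, 9, 3, -10, -2) → (-8, -9, -4, -2, -2) → (-11, -5, 9, 6, -8) → (9, 8, -10, 9, -4))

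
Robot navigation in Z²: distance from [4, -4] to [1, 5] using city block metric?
12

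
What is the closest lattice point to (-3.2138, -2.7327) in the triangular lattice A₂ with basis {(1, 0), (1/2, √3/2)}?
(-3.5, -2.598)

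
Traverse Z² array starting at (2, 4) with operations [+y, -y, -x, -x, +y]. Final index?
(0, 5)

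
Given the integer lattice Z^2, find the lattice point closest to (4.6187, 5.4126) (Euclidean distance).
(5, 5)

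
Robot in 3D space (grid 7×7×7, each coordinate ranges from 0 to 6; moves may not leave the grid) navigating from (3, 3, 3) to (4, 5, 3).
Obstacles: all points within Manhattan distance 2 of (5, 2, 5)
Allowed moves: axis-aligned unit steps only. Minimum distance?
3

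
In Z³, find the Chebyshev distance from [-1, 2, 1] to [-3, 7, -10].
11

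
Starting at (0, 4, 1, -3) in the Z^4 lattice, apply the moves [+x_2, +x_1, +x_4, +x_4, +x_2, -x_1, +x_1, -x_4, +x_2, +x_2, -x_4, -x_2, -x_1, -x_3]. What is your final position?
(0, 7, 0, -3)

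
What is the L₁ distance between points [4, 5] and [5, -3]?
9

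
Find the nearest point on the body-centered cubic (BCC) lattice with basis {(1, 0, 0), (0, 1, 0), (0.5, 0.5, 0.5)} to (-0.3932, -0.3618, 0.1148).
(-0.5, -0.5, 0.5)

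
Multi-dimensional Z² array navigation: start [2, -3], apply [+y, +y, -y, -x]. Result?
(1, -2)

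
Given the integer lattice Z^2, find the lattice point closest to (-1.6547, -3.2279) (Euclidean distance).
(-2, -3)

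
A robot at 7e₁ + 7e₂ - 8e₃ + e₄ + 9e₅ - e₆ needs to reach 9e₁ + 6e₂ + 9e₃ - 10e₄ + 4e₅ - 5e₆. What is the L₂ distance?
21.3542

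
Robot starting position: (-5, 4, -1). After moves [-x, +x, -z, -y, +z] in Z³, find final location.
(-5, 3, -1)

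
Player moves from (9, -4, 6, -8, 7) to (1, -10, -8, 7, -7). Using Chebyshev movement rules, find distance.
15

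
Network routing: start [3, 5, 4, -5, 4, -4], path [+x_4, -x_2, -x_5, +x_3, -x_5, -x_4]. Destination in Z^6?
(3, 4, 5, -5, 2, -4)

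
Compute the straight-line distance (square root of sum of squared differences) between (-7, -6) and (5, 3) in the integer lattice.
15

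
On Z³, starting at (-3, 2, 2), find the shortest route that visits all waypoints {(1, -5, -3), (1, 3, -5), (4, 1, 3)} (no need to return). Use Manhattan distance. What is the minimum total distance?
32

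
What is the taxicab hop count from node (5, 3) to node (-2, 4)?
8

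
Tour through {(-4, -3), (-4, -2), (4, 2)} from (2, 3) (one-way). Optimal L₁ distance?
16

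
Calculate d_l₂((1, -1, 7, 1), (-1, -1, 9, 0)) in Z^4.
3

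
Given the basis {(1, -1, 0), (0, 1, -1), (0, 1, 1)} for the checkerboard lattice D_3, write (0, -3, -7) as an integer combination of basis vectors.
2b₂ - 5b₃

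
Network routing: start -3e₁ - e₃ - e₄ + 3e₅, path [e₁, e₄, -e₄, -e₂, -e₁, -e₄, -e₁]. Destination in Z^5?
(-4, -1, -1, -2, 3)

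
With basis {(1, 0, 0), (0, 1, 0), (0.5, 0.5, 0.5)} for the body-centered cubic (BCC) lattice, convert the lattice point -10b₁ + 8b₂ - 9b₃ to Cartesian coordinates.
(-14.5, 3.5, -4.5)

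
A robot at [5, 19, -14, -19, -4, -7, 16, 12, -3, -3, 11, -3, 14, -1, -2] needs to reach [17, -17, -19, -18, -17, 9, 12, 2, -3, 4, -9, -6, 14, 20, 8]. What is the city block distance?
158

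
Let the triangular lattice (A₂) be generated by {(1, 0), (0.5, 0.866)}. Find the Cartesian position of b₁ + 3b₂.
(2.5, 2.598)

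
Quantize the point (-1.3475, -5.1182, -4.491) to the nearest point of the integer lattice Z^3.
(-1, -5, -4)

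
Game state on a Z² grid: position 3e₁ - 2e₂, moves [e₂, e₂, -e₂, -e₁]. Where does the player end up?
(2, -1)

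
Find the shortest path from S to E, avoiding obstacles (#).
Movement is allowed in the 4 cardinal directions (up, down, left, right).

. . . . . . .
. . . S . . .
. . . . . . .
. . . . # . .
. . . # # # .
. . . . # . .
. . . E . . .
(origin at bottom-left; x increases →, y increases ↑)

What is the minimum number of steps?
7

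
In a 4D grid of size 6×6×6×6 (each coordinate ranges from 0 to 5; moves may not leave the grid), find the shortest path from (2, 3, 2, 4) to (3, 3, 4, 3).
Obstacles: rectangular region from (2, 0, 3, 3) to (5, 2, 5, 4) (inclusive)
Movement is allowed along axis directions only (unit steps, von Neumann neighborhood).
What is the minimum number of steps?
4
(one shortest path: (2, 3, 2, 4) → (3, 3, 2, 4) → (3, 3, 3, 4) → (3, 3, 4, 4) → (3, 3, 4, 3))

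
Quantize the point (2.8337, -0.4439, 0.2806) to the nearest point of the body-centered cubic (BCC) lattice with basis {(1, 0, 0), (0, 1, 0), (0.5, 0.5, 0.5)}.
(2.5, -0.5, 0.5)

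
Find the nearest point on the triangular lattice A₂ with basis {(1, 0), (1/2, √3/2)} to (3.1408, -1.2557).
(3, -1.732)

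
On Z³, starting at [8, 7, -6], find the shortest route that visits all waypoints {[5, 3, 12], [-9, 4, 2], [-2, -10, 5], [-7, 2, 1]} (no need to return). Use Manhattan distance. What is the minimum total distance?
76
(one optimal route: (8, 7, -6) → (5, 3, 12) → (-9, 4, 2) → (-7, 2, 1) → (-2, -10, 5))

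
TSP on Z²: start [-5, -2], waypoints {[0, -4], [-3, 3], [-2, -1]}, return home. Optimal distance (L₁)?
24
(one optimal route: (-5, -2) → (0, -4) → (-2, -1) → (-3, 3) → (-5, -2))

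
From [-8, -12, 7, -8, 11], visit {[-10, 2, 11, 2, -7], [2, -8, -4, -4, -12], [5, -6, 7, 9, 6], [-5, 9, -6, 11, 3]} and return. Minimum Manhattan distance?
232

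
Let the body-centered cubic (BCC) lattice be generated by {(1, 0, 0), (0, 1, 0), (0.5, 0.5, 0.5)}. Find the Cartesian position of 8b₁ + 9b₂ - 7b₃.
(4.5, 5.5, -3.5)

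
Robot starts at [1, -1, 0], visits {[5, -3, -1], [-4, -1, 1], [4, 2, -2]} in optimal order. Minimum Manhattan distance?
26
(one optimal route: (1, -1, 0) → (-4, -1, 1) → (5, -3, -1) → (4, 2, -2))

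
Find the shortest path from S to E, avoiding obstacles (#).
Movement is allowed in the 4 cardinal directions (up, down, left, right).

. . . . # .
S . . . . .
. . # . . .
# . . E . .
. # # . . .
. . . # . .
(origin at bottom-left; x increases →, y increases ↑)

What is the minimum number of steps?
5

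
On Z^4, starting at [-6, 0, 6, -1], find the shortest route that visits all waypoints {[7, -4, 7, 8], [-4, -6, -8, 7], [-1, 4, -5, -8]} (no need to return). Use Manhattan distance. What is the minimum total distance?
87
(one optimal route: (-6, 0, 6, -1) → (7, -4, 7, 8) → (-4, -6, -8, 7) → (-1, 4, -5, -8))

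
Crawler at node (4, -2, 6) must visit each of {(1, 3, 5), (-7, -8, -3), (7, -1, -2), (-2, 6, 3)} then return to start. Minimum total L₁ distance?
76
(one optimal route: (4, -2, 6) → (1, 3, 5) → (-2, 6, 3) → (-7, -8, -3) → (7, -1, -2) → (4, -2, 6))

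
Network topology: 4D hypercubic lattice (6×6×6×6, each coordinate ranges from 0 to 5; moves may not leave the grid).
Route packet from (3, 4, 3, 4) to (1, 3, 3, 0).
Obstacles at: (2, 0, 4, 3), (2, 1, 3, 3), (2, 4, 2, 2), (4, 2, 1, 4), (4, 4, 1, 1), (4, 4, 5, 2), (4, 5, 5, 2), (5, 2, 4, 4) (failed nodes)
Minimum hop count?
7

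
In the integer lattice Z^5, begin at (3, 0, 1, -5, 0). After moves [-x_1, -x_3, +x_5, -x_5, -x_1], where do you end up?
(1, 0, 0, -5, 0)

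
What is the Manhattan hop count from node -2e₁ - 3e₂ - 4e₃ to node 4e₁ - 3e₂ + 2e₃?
12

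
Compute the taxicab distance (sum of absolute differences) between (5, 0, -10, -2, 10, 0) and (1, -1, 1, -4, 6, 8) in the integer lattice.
30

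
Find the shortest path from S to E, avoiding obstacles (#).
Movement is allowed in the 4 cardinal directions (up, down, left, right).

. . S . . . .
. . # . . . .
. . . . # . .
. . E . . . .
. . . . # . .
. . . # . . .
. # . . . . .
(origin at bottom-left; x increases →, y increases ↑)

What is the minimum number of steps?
5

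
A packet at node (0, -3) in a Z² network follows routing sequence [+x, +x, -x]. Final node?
(1, -3)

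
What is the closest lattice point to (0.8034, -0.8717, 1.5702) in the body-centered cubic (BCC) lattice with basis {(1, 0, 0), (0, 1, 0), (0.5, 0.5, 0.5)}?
(0.5, -0.5, 1.5)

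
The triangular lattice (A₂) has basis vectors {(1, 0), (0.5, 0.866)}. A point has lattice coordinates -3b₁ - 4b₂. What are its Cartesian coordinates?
(-5, -3.464)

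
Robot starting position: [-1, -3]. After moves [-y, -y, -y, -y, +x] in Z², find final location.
(0, -7)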